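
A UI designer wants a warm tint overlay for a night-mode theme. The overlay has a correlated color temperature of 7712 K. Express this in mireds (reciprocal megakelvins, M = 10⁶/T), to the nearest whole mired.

M = 10⁶ / 7712 = 129.668 → 130 mireds.

130 mireds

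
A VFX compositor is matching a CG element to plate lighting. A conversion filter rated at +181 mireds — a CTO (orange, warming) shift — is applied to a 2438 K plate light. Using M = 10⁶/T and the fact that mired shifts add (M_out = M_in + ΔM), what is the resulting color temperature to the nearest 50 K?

1700 K

M_in = 10⁶/2438 = 410.17 mireds.
M_out = 410.17 + (+181) = 591.17 mireds.
T_out = 10⁶/591.17 = 1691.6 K → 1700 K.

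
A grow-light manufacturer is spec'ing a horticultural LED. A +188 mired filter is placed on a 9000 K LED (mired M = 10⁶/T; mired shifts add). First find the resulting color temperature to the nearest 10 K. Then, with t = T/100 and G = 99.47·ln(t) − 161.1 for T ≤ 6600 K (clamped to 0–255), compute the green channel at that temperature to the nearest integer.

188

M_in = 10⁶/9000 = 111.11; M_out = 111.11 + (+188) = 299.11.
T_out = 10⁶/299.11 = 3343.2 K → 3340 K; t = 33.4.
G = 99.47·ln 33.4 − 161.1 = 99.47·3.5086 − 161.1 = 187.896.
Rounded: 188.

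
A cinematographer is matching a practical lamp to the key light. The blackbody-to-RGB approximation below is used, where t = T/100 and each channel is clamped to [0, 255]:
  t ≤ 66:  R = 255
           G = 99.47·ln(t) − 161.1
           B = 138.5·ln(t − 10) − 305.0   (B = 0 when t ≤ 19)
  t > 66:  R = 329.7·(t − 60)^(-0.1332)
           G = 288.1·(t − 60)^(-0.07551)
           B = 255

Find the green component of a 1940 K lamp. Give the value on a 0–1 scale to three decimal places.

0.525

t = 1940/100 = 19.4; the t ≤ 66 branch applies.
G = 99.47·ln 19.4 − 161.1 = 99.47·2.9653 − 161.1 = 133.856.
On a 0–1 scale: 133.856/255 = 0.5249 → 0.525.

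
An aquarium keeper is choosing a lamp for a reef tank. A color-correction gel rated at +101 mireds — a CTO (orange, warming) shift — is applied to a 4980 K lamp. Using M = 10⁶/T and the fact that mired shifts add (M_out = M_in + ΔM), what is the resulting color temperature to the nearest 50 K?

3300 K

M_in = 10⁶/4980 = 200.80 mireds.
M_out = 200.80 + (+101) = 301.80 mireds.
T_out = 10⁶/301.80 = 3313.4 K → 3300 K.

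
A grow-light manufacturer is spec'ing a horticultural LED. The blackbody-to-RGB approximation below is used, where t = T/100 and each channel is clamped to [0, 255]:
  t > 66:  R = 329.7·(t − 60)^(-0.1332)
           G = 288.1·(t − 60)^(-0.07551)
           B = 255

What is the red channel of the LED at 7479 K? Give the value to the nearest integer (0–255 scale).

t = 7479/100 = 74.79; the t > 66 branch applies.
R = 329.7·(74.79 − 60)^(-0.1332) = 329.7·14.79^(-0.1332) = 329.7·0.69849 = 230.292.
Rounded: 230.

230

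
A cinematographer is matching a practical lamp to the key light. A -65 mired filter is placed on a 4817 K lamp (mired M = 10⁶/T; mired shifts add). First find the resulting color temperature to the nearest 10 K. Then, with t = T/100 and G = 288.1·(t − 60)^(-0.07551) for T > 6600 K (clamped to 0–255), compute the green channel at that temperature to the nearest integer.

M_in = 10⁶/4817 = 207.60; M_out = 207.60 + (-65) = 142.60.
T_out = 10⁶/142.60 = 7012.7 K → 7010 K; t = 70.1.
G = 288.1·(70.1 − 60)^(-0.07551) = 288.1·10.1^(-0.07551) = 288.1·0.83978 = 241.940.
Rounded: 242.

242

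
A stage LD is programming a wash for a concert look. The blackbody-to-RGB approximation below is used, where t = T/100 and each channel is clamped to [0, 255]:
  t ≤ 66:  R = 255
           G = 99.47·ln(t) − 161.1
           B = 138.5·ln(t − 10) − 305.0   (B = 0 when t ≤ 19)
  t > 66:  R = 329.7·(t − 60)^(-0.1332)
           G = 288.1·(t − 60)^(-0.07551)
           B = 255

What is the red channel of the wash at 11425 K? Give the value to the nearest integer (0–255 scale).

t = 11425/100 = 114.25; the t > 66 branch applies.
R = 329.7·(114.25 − 60)^(-0.1332) = 329.7·54.25^(-0.1332) = 329.7·0.58746 = 193.685.
Rounded: 194.

194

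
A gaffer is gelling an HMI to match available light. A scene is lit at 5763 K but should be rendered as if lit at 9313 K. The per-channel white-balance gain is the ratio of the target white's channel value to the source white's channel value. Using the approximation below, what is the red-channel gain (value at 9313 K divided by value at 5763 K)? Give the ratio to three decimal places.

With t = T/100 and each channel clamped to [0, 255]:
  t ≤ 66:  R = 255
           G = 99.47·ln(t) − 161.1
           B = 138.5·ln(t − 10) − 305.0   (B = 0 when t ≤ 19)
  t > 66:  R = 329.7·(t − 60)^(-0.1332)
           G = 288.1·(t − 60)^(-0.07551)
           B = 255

0.811

At 5763 K (t = 57.63):
  R = 255 by definition for t ≤ 66.
At 9313 K (t = 93.13):
  R = 329.7·(93.13 − 60)^(-0.1332) = 329.7·33.13^(-0.1332) = 329.7·0.62735 = 206.836.
Gain = 206.836 / 255.000 = 0.8111 → 0.811.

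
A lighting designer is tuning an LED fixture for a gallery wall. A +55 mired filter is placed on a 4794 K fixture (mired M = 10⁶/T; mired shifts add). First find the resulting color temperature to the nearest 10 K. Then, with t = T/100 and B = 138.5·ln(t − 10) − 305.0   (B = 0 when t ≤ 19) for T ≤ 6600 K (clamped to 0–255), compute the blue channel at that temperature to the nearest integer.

156

M_in = 10⁶/4794 = 208.59; M_out = 208.59 + (+55) = 263.59.
T_out = 10⁶/263.59 = 3793.7 K → 3790 K; t = 37.9.
B = 138.5·ln(37.9 − 10) − 305.0 = 138.5·ln 27.9 − 305.0 = 138.5·3.3286 − 305.0 = 156.015.
Rounded: 156.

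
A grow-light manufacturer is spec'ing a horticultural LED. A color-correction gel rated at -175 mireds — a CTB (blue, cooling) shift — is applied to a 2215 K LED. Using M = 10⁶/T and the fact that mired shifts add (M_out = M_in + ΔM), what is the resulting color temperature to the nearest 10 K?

3620 K

M_in = 10⁶/2215 = 451.47 mireds.
M_out = 451.47 + (-175) = 276.47 mireds.
T_out = 10⁶/276.47 = 3617.1 K → 3620 K.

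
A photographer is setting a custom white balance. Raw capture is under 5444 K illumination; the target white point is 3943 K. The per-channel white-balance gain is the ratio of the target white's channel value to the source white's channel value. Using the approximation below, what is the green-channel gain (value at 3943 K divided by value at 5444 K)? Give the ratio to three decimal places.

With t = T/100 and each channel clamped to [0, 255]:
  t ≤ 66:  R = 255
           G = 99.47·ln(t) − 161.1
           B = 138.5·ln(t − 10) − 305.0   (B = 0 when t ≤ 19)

0.864

At 5444 K (t = 54.44):
  G = 99.47·ln 54.44 − 161.1 = 99.47·3.9971 − 161.1 = 236.491.
At 3943 K (t = 39.43):
  G = 99.47·ln 39.43 − 161.1 = 99.47·3.6745 − 161.1 = 204.405.
Gain = 204.405 / 236.491 = 0.8643 → 0.864.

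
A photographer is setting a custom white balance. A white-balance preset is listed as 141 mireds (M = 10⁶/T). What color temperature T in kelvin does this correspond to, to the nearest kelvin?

7092 K

T = 10⁶ / 141 = 7092.20 K → 7092 K.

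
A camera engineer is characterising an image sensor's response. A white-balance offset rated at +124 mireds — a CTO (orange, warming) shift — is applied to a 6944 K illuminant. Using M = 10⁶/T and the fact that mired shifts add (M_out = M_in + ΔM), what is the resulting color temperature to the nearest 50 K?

M_in = 10⁶/6944 = 144.01 mireds.
M_out = 144.01 + (+124) = 268.01 mireds.
T_out = 10⁶/268.01 = 3731.2 K → 3750 K.

3750 K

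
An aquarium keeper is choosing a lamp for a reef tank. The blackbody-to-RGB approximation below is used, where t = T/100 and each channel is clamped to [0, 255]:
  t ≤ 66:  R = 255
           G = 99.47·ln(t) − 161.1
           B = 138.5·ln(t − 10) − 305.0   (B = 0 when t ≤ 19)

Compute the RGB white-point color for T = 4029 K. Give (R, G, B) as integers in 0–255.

(255, 207, 167)

t = 4029/100 = 40.29; the t ≤ 66 branch applies.
R = 255 by definition for t ≤ 66.
G = 99.47·ln 40.29 − 161.1 = 99.47·3.6961 − 161.1 = 206.551.
B = 138.5·ln(40.29 − 10) − 305.0 = 138.5·ln 30.29 − 305.0 = 138.5·3.4108 − 305.0 = 167.398.
Rounded: (255, 207, 167).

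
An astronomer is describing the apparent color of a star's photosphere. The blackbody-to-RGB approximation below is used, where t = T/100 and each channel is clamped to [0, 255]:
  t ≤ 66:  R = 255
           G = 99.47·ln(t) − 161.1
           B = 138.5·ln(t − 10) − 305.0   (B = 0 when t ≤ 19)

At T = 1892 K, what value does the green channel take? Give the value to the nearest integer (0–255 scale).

131

t = 1892/100 = 18.92; the t ≤ 66 branch applies.
G = 99.47·ln 18.92 − 161.1 = 99.47·2.9402 − 161.1 = 131.364.
Rounded: 131.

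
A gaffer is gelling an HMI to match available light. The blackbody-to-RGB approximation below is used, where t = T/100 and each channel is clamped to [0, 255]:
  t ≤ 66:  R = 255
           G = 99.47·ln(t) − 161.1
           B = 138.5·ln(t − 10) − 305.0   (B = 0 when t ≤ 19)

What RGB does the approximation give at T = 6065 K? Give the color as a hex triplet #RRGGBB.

t = 6065/100 = 60.65; the t ≤ 66 branch applies.
R = 255 by definition for t ≤ 66.
G = 99.47·ln 60.65 − 161.1 = 99.47·4.1051 − 161.1 = 247.236.
B = 138.5·ln(60.65 − 10) − 305.0 = 138.5·ln 50.65 − 305.0 = 138.5·3.9249 − 305.0 = 238.604.
Rounded: (255, 247, 239).
In hex: #FFF7EF.

#FFF7EF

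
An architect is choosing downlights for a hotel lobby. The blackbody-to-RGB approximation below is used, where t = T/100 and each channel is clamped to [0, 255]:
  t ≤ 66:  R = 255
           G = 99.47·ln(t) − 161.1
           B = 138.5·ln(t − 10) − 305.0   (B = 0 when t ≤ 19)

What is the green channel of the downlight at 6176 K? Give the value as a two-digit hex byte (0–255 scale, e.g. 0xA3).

0xF9

t = 6176/100 = 61.76; the t ≤ 66 branch applies.
G = 99.47·ln 61.76 − 161.1 = 99.47·4.1233 − 161.1 = 249.040.
Rounded: 249; in hex, 0xF9.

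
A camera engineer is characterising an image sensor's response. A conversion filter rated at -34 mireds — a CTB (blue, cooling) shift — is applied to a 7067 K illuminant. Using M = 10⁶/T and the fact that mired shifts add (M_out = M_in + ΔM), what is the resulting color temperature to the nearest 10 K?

9300 K

M_in = 10⁶/7067 = 141.50 mireds.
M_out = 141.50 + (-34) = 107.50 mireds.
T_out = 10⁶/107.50 = 9302.1 K → 9300 K.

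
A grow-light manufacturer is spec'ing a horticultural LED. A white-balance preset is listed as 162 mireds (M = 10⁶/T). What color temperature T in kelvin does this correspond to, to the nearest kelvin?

T = 10⁶ / 162 = 6172.84 K → 6173 K.

6173 K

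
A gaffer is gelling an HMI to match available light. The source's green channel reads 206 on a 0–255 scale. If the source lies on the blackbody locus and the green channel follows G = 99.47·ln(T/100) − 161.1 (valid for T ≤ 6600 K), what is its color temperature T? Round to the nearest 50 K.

ln t = (206 + 161.1) / 99.47 = 3.6906.
t = e^3.6906 = 40.067.
T = 100·t = 4007 K → 4000 K to the nearest 50 K.

4000 K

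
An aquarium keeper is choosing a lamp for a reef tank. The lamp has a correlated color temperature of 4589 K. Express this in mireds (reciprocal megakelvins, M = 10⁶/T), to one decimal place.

217.9 mireds

M = 10⁶ / 4589 = 217.912 → 217.9 mireds.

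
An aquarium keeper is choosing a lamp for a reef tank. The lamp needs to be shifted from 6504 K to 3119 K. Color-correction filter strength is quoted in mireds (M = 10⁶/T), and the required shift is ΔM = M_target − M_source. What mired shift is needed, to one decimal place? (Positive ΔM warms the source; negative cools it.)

M_source = 10⁶/6504 = 153.752; M_target = 10⁶/3119 = 320.616.
ΔM = 320.616 − 153.752 = 166.864 → +166.9 mireds, a warming shift.

+166.9 mireds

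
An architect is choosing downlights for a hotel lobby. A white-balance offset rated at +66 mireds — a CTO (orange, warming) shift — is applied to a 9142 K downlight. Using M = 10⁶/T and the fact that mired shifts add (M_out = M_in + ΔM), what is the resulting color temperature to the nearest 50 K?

M_in = 10⁶/9142 = 109.39 mireds.
M_out = 109.39 + (+66) = 175.39 mireds.
T_out = 10⁶/175.39 = 5701.7 K → 5700 K.

5700 K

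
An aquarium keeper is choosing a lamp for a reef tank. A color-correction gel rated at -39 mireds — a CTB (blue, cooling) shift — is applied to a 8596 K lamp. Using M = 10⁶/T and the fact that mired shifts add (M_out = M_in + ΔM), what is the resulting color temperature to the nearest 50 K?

12950 K

M_in = 10⁶/8596 = 116.33 mireds.
M_out = 116.33 + (-39) = 77.33 mireds.
T_out = 10⁶/77.33 = 12931.1 K → 12950 K.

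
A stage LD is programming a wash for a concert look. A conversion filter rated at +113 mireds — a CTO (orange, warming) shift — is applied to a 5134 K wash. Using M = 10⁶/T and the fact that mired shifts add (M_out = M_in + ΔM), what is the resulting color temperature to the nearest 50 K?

3250 K

M_in = 10⁶/5134 = 194.78 mireds.
M_out = 194.78 + (+113) = 307.78 mireds.
T_out = 10⁶/307.78 = 3249.1 K → 3250 K.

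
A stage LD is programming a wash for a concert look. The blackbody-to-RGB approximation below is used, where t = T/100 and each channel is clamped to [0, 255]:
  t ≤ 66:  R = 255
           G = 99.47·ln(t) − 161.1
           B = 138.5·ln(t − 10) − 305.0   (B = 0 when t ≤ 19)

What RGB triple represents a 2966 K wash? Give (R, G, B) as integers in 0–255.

t = 2966/100 = 29.66; the t ≤ 66 branch applies.
R = 255 by definition for t ≤ 66.
G = 99.47·ln 29.66 − 161.1 = 99.47·3.3898 − 161.1 = 176.083.
B = 138.5·ln(29.66 − 10) − 305.0 = 138.5·ln 19.66 − 305.0 = 138.5·2.9786 − 305.0 = 107.534.
Rounded: (255, 176, 108).

(255, 176, 108)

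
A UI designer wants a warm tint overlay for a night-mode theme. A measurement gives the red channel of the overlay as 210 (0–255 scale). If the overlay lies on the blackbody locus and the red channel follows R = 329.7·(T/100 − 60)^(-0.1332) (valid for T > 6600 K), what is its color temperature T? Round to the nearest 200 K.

9000 K

(t − 60)^(-0.1332) = 210/329.7 = 0.63694.
t − 60 = 0.63694^(1/-0.1332) = 0.63694^(-7.508) = 29.561, so t = 89.561.
T = 100·t = 8956 K → 9000 K to the nearest 200 K.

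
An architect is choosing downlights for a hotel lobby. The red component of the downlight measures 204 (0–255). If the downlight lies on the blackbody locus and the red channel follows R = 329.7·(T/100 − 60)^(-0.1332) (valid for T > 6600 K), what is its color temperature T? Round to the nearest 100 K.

(t − 60)^(-0.1332) = 204/329.7 = 0.61874.
t − 60 = 0.61874^(1/-0.1332) = 0.61874^(-7.508) = 36.748, so t = 96.748.
T = 100·t = 9675 K → 9700 K to the nearest 100 K.

9700 K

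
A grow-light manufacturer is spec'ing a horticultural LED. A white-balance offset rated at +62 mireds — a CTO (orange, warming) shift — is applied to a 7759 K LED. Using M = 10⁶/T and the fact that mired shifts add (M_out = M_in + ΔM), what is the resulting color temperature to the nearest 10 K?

M_in = 10⁶/7759 = 128.88 mireds.
M_out = 128.88 + (+62) = 190.88 mireds.
T_out = 10⁶/190.88 = 5238.8 K → 5240 K.

5240 K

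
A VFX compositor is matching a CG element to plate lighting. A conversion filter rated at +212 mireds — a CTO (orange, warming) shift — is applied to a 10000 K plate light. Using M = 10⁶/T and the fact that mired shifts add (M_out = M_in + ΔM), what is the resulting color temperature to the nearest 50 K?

3200 K

M_in = 10⁶/10000 = 100.00 mireds.
M_out = 100.00 + (+212) = 312.00 mireds.
T_out = 10⁶/312.00 = 3205.1 K → 3200 K.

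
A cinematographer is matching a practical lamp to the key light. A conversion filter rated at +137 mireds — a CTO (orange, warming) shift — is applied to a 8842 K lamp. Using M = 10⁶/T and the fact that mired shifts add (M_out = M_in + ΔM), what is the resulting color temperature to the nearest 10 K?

M_in = 10⁶/8842 = 113.10 mireds.
M_out = 113.10 + (+137) = 250.10 mireds.
T_out = 10⁶/250.10 = 3998.5 K → 4000 K.

4000 K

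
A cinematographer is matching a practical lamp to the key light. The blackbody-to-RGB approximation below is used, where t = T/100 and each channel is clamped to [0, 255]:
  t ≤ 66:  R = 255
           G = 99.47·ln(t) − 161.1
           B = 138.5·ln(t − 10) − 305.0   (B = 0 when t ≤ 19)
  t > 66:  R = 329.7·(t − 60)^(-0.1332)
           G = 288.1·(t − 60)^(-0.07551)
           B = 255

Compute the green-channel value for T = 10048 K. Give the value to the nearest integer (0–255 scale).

218

t = 10048/100 = 100.48; the t > 66 branch applies.
G = 288.1·(100.48 − 60)^(-0.07551) = 288.1·40.48^(-0.07551) = 288.1·0.75620 = 217.862.
Rounded: 218.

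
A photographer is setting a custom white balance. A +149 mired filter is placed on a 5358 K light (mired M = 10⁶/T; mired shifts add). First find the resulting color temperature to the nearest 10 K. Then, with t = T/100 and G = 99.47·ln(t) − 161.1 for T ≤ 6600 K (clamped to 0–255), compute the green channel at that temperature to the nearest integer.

M_in = 10⁶/5358 = 186.64; M_out = 186.64 + (+149) = 335.64.
T_out = 10⁶/335.64 = 2979.4 K → 2980 K; t = 29.8.
G = 99.47·ln 29.8 − 161.1 = 99.47·3.3945 − 161.1 = 176.552.
Rounded: 177.

177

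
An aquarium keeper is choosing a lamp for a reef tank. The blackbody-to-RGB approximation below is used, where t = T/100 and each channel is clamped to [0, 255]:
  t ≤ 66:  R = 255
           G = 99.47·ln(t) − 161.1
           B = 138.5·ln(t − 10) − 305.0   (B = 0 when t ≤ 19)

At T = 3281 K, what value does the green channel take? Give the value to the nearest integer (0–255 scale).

t = 3281/100 = 32.81; the t ≤ 66 branch applies.
G = 99.47·ln 32.81 − 161.1 = 99.47·3.4907 − 161.1 = 186.123.
Rounded: 186.

186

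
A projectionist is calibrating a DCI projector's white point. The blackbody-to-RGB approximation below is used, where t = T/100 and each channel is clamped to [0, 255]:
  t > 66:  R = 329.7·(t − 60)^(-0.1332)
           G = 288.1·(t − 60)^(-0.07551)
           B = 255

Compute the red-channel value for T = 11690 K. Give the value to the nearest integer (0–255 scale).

t = 11690/100 = 116.9; the t > 66 branch applies.
R = 329.7·(116.9 − 60)^(-0.1332) = 329.7·56.9^(-0.1332) = 329.7·0.58374 = 192.459.
Rounded: 192.

192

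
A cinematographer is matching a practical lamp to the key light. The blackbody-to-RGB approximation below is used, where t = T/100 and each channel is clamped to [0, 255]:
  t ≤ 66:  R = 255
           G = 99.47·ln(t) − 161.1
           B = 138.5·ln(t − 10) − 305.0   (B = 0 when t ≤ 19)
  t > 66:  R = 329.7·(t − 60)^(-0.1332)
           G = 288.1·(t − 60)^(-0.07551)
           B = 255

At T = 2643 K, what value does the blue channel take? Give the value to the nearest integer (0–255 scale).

83

t = 2643/100 = 26.43; the t ≤ 66 branch applies.
B = 138.5·ln(26.43 − 10) − 305.0 = 138.5·ln 16.43 − 305.0 = 138.5·2.7991 − 305.0 = 82.677.
Rounded: 83.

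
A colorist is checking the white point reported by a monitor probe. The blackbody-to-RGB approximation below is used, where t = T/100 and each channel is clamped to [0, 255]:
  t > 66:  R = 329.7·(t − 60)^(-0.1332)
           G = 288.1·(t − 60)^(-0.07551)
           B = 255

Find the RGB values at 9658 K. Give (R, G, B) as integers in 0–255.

t = 9658/100 = 96.58; the t > 66 branch applies.
R = 329.7·(96.58 − 60)^(-0.1332) = 329.7·36.58^(-0.1332) = 329.7·0.61912 = 204.124.
G = 288.1·(96.58 − 60)^(-0.07551) = 288.1·36.58^(-0.07551) = 288.1·0.76201 = 219.534.
B = 255 by definition for t > 66.
Rounded: (204, 220, 255).

(204, 220, 255)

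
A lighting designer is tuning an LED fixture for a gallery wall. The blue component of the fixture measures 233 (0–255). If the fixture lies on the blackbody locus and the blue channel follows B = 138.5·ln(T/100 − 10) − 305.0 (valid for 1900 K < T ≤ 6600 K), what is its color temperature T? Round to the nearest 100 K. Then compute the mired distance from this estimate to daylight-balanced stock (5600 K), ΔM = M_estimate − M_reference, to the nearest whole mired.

-9 mireds

ln(t − 10) = (233 + 305.0) / 138.5 = 3.8845.
t − 10 = e^3.8845 = 48.641, so t = 58.641.
T = 100·t = 5864 K → 5900 K to the nearest 100 K.
M_estimate = 10⁶/5900 = 169.49; M_reference = 10⁶/5600 = 178.57.
ΔM = 169.49 − 178.57 = -9.08 → -9 mireds.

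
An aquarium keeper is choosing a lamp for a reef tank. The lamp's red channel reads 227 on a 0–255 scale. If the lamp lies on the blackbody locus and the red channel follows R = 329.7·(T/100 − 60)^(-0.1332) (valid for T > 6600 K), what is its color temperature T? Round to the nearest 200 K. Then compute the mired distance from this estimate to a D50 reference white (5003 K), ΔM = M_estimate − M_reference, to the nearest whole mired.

-68 mireds

(t − 60)^(-0.1332) = 227/329.7 = 0.68850.
t − 60 = 0.68850^(1/-0.1332) = 0.68850^(-7.508) = 16.478, so t = 76.478.
T = 100·t = 7648 K → 7600 K to the nearest 200 K.
M_estimate = 10⁶/7600 = 131.58; M_reference = 10⁶/5003 = 199.88.
ΔM = 131.58 − 199.88 = -68.30 → -68 mireds.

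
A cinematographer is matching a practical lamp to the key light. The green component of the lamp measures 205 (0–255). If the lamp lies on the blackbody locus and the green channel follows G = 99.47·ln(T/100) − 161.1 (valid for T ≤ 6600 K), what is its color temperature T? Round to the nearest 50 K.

3950 K

ln t = (205 + 161.1) / 99.47 = 3.6805.
t = e^3.6805 = 39.666.
T = 100·t = 3967 K → 3950 K to the nearest 50 K.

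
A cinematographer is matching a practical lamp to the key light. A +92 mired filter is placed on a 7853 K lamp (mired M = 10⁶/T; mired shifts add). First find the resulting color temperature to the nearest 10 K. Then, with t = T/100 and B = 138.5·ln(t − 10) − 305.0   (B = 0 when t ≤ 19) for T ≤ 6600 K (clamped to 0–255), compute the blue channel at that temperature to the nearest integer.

190

M_in = 10⁶/7853 = 127.34; M_out = 127.34 + (+92) = 219.34.
T_out = 10⁶/219.34 = 4559.1 K → 4560 K; t = 45.6.
B = 138.5·ln(45.6 − 10) − 305.0 = 138.5·ln 35.6 − 305.0 = 138.5·3.5723 − 305.0 = 189.770.
Rounded: 190.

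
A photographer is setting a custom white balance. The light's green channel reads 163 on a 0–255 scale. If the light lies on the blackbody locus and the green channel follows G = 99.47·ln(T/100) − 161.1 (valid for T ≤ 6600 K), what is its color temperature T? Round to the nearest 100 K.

ln t = (163 + 161.1) / 99.47 = 3.2583.
t = e^3.2583 = 26.004.
T = 100·t = 2600 K → 2600 K to the nearest 100 K.

2600 K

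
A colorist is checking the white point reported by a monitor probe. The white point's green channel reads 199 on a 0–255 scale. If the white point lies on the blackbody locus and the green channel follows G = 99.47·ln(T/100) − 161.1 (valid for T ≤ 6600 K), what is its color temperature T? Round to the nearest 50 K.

3750 K

ln t = (199 + 161.1) / 99.47 = 3.6202.
t = e^3.6202 = 37.345.
T = 100·t = 3734 K → 3750 K to the nearest 50 K.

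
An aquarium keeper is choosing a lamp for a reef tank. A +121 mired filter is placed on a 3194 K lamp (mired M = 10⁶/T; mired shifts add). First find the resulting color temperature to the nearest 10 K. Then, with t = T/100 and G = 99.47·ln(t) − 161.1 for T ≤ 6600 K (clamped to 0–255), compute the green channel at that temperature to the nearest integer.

M_in = 10⁶/3194 = 313.09; M_out = 313.09 + (+121) = 434.09.
T_out = 10⁶/434.09 = 2303.7 K → 2300 K; t = 23.
G = 99.47·ln 23 − 161.1 = 99.47·3.1355 − 161.1 = 150.788.
Rounded: 151.

151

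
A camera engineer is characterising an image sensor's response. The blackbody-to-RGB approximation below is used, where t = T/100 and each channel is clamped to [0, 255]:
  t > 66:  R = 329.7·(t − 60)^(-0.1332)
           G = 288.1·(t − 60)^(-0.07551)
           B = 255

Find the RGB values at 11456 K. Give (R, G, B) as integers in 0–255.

(194, 213, 255)

t = 11456/100 = 114.56; the t > 66 branch applies.
R = 329.7·(114.56 − 60)^(-0.1332) = 329.7·54.56^(-0.1332) = 329.7·0.58701 = 193.538.
G = 288.1·(114.56 − 60)^(-0.07551) = 288.1·54.56^(-0.07551) = 288.1·0.73935 = 213.006.
B = 255 by definition for t > 66.
Rounded: (194, 213, 255).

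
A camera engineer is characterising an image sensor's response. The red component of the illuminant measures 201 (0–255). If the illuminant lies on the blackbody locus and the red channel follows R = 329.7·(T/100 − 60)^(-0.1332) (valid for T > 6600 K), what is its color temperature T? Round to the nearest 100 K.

(t − 60)^(-0.1332) = 201/329.7 = 0.60965.
t − 60 = 0.60965^(1/-0.1332) = 0.60965^(-7.508) = 41.071, so t = 101.071.
T = 100·t = 10107 K → 10100 K to the nearest 100 K.

10100 K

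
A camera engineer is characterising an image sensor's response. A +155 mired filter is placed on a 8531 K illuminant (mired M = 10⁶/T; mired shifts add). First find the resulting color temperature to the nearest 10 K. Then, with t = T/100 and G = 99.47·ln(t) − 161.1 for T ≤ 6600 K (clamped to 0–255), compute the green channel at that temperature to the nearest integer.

M_in = 10⁶/8531 = 117.22; M_out = 117.22 + (+155) = 272.22.
T_out = 10⁶/272.22 = 3673.5 K → 3670 K; t = 36.7.
G = 99.47·ln 36.7 − 161.1 = 99.47·3.6028 − 161.1 = 197.268.
Rounded: 197.

197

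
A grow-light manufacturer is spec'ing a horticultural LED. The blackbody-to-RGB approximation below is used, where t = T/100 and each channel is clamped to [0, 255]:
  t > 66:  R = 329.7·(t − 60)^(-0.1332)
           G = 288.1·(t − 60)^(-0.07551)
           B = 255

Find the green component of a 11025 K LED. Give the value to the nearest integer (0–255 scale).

214

t = 11025/100 = 110.25; the t > 66 branch applies.
G = 288.1·(110.25 − 60)^(-0.07551) = 288.1·50.25^(-0.07551) = 288.1·0.74396 = 214.334.
Rounded: 214.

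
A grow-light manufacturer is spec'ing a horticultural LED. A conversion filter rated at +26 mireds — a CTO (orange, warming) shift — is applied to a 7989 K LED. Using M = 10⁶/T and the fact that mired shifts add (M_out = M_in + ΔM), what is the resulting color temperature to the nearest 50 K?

6600 K

M_in = 10⁶/7989 = 125.17 mireds.
M_out = 125.17 + (+26) = 151.17 mireds.
T_out = 10⁶/151.17 = 6615.0 K → 6600 K.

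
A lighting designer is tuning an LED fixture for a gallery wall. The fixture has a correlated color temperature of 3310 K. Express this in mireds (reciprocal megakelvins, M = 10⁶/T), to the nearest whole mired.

M = 10⁶ / 3310 = 302.115 → 302 mireds.

302 mireds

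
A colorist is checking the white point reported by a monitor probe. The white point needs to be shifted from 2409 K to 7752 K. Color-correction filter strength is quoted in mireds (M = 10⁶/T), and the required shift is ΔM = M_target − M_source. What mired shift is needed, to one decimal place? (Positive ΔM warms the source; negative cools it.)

M_source = 10⁶/2409 = 415.110; M_target = 10⁶/7752 = 128.999.
ΔM = 128.999 − 415.110 = -286.111 → -286.1 mireds, a cooling shift.

-286.1 mireds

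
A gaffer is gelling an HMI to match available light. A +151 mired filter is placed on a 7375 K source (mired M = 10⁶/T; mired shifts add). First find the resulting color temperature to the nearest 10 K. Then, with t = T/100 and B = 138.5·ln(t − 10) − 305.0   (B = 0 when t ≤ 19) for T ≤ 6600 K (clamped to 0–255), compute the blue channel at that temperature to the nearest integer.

140

M_in = 10⁶/7375 = 135.59; M_out = 135.59 + (+151) = 286.59.
T_out = 10⁶/286.59 = 3489.3 K → 3490 K; t = 34.9.
B = 138.5·ln(34.9 − 10) − 305.0 = 138.5·ln 24.9 − 305.0 = 138.5·3.2149 − 305.0 = 140.259.
Rounded: 140.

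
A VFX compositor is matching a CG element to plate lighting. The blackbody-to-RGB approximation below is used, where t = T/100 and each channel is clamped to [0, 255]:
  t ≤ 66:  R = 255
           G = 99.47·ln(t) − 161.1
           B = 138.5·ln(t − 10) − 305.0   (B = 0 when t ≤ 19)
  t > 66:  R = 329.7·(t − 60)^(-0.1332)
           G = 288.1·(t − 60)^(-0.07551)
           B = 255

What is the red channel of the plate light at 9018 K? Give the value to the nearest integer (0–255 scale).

209

t = 9018/100 = 90.18; the t > 66 branch applies.
R = 329.7·(90.18 − 60)^(-0.1332) = 329.7·30.18^(-0.1332) = 329.7·0.63519 = 209.421.
Rounded: 209.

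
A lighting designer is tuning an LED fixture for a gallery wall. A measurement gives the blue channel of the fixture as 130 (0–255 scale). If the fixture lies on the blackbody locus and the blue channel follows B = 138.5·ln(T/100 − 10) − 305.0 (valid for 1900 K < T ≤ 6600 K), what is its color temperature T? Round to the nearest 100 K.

ln(t − 10) = (130 + 305.0) / 138.5 = 3.1408.
t − 10 = e^3.1408 = 23.122, so t = 33.122.
T = 100·t = 3312 K → 3300 K to the nearest 100 K.

3300 K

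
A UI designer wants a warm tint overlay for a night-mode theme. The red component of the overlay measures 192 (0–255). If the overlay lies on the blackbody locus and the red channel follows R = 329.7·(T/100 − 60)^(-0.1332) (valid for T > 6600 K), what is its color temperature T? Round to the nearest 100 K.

(t − 60)^(-0.1332) = 192/329.7 = 0.58235.
t − 60 = 0.58235^(1/-0.1332) = 0.58235^(-7.508) = 57.929, so t = 117.929.
T = 100·t = 11793 K → 11800 K to the nearest 100 K.

11800 K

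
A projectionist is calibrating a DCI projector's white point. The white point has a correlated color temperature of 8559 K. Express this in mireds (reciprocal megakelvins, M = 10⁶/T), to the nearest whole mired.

M = 10⁶ / 8559 = 116.836 → 117 mireds.

117 mireds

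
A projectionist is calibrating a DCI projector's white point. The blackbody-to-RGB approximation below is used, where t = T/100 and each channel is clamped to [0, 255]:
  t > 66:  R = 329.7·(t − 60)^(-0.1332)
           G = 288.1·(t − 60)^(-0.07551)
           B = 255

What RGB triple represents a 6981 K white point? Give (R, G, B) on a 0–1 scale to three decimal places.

t = 6981/100 = 69.81; the t > 66 branch applies.
R = 329.7·(69.81 − 60)^(-0.1332) = 329.7·9.81^(-0.1332) = 329.7·0.73775 = 243.236.
G = 288.1·(69.81 − 60)^(-0.07551) = 288.1·9.81^(-0.07551) = 288.1·0.84163 = 242.472.
B = 255 by definition for t > 66.
Dividing each by 255: (0.9539, 0.9509, 1.0000) → (0.954, 0.951, 1.000).

(0.954, 0.951, 1.000)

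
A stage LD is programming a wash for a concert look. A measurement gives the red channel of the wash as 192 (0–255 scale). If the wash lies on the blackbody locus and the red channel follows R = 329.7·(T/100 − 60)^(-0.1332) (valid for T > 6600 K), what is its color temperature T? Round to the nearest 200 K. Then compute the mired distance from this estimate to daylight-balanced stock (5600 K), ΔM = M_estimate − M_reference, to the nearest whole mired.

(t − 60)^(-0.1332) = 192/329.7 = 0.58235.
t − 60 = 0.58235^(1/-0.1332) = 0.58235^(-7.508) = 57.929, so t = 117.929.
T = 100·t = 11793 K → 11800 K to the nearest 200 K.
M_estimate = 10⁶/11800 = 84.75; M_reference = 10⁶/5600 = 178.57.
ΔM = 84.75 − 178.57 = -93.83 → -94 mireds.

-94 mireds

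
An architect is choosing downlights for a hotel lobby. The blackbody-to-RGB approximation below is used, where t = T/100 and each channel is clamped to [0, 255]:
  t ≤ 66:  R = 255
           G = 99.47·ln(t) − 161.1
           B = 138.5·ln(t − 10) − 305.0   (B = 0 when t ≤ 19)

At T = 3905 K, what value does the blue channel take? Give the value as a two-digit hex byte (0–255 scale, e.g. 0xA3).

t = 3905/100 = 39.05; the t ≤ 66 branch applies.
B = 138.5·ln(39.05 − 10) − 305.0 = 138.5·ln 29.05 − 305.0 = 138.5·3.3690 − 305.0 = 161.609.
Rounded: 162; in hex, 0xA2.

0xA2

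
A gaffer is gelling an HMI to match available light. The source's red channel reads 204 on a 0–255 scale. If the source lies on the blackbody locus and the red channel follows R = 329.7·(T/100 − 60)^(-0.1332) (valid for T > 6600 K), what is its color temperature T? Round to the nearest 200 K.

(t − 60)^(-0.1332) = 204/329.7 = 0.61874.
t − 60 = 0.61874^(1/-0.1332) = 0.61874^(-7.508) = 36.748, so t = 96.748.
T = 100·t = 9675 K → 9600 K to the nearest 200 K.

9600 K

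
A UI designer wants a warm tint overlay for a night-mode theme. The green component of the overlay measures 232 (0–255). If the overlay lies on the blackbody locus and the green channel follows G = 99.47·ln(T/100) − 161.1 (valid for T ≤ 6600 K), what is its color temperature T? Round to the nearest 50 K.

ln t = (232 + 161.1) / 99.47 = 3.9519.
t = e^3.9519 = 52.036.
T = 100·t = 5204 K → 5200 K to the nearest 50 K.

5200 K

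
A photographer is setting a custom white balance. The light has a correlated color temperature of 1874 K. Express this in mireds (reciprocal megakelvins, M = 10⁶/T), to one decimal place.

M = 10⁶ / 1874 = 533.618 → 533.6 mireds.

533.6 mireds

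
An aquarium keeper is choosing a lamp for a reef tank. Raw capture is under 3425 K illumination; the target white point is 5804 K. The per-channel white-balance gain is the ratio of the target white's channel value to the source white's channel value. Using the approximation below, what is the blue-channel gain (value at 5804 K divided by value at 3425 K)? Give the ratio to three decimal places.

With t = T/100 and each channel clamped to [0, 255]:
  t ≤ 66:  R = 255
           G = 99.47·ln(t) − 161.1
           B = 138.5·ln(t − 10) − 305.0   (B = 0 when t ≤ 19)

1.693

At 3425 K (t = 34.25):
  B = 138.5·ln(34.25 − 10) − 305.0 = 138.5·ln 24.25 − 305.0 = 138.5·3.1884 − 305.0 = 136.596.
At 5804 K (t = 58.04):
  B = 138.5·ln(58.04 − 10) − 305.0 = 138.5·ln 48.04 − 305.0 = 138.5·3.8720 − 305.0 = 231.277.
Gain = 231.277 / 136.596 = 1.6931 → 1.693.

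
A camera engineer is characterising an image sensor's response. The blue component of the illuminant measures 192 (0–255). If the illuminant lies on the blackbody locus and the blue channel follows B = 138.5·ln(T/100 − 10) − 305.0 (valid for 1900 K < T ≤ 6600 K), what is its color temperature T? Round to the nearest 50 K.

4600 K

ln(t − 10) = (192 + 305.0) / 138.5 = 3.5884.
t − 10 = e^3.5884 = 36.178, so t = 46.178.
T = 100·t = 4618 K → 4600 K to the nearest 50 K.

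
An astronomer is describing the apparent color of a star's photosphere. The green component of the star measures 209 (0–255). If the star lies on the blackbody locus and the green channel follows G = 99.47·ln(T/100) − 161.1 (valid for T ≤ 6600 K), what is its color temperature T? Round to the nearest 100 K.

4100 K

ln t = (209 + 161.1) / 99.47 = 3.7207.
t = e^3.7207 = 41.294.
T = 100·t = 4129 K → 4100 K to the nearest 100 K.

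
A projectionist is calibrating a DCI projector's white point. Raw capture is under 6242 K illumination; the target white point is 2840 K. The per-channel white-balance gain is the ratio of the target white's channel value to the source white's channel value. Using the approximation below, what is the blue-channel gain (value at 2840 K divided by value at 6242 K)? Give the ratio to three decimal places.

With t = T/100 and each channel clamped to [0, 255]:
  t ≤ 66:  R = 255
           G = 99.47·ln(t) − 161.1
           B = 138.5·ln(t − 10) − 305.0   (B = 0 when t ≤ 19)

At 6242 K (t = 62.42):
  B = 138.5·ln(62.42 − 10) − 305.0 = 138.5·ln 52.42 − 305.0 = 138.5·3.9593 − 305.0 = 243.361.
At 2840 K (t = 28.4):
  B = 138.5·ln(28.4 − 10) − 305.0 = 138.5·ln 18.4 − 305.0 = 138.5·2.9124 − 305.0 = 98.361.
Gain = 98.361 / 243.361 = 0.4042 → 0.404.

0.404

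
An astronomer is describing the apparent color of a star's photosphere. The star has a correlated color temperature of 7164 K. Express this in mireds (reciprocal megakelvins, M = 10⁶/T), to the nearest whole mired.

140 mireds

M = 10⁶ / 7164 = 139.587 → 140 mireds.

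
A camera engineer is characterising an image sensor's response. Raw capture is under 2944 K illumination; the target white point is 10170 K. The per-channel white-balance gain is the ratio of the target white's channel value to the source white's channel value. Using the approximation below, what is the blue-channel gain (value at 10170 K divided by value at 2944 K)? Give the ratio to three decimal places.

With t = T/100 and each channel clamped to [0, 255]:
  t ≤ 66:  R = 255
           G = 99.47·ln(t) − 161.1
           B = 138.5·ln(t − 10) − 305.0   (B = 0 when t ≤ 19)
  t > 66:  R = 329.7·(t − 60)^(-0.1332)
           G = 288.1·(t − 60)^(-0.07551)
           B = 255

2.406

At 2944 K (t = 29.44):
  B = 138.5·ln(29.44 − 10) − 305.0 = 138.5·ln 19.44 − 305.0 = 138.5·2.9673 − 305.0 = 105.976.
At 10170 K (t = 101.7):
  B = 255 by definition for t > 66.
Gain = 255.000 / 105.976 = 2.4062 → 2.406.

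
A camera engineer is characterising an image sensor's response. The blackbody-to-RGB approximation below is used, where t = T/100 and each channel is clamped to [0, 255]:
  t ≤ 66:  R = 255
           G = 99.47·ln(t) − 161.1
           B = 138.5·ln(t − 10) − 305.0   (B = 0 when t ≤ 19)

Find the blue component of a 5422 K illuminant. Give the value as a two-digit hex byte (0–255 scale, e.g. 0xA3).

0xDC

t = 5422/100 = 54.22; the t ≤ 66 branch applies.
B = 138.5·ln(54.22 − 10) − 305.0 = 138.5·ln 44.22 − 305.0 = 138.5·3.7892 − 305.0 = 219.801.
Rounded: 220; in hex, 0xDC.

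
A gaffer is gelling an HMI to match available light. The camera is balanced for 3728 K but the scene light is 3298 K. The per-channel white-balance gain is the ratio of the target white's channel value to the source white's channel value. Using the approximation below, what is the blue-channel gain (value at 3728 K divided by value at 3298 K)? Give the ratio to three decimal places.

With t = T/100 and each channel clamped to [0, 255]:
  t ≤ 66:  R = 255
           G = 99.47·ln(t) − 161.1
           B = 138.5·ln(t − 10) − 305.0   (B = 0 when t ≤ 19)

At 3298 K (t = 32.98):
  B = 138.5·ln(32.98 − 10) − 305.0 = 138.5·ln 22.98 − 305.0 = 138.5·3.1346 − 305.0 = 129.145.
At 3728 K (t = 37.28):
  B = 138.5·ln(37.28 − 10) − 305.0 = 138.5·ln 27.28 − 305.0 = 138.5·3.3062 − 305.0 = 152.902.
Gain = 152.902 / 129.145 = 1.1840 → 1.184.

1.184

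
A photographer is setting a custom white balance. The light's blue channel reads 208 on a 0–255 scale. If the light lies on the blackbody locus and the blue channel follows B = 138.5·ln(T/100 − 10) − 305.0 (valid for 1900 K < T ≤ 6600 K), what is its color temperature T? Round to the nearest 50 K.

5050 K

ln(t − 10) = (208 + 305.0) / 138.5 = 3.7040.
t − 10 = e^3.7040 = 40.608, so t = 50.608.
T = 100·t = 5061 K → 5050 K to the nearest 50 K.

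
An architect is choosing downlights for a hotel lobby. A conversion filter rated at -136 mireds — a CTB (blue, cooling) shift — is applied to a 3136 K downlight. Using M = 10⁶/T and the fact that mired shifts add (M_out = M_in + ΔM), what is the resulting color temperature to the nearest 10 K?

M_in = 10⁶/3136 = 318.88 mireds.
M_out = 318.88 + (-136) = 182.88 mireds.
T_out = 10⁶/182.88 = 5468.1 K → 5470 K.

5470 K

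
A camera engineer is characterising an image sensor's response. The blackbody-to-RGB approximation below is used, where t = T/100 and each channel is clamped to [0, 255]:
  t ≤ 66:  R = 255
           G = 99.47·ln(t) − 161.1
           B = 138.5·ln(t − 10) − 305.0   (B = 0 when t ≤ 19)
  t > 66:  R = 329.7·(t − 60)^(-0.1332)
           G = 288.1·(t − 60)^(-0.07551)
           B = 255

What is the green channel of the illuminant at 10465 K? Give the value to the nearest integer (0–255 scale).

t = 10465/100 = 104.65; the t > 66 branch applies.
G = 288.1·(104.65 − 60)^(-0.07551) = 288.1·44.65^(-0.07551) = 288.1·0.75062 = 216.255.
Rounded: 216.

216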